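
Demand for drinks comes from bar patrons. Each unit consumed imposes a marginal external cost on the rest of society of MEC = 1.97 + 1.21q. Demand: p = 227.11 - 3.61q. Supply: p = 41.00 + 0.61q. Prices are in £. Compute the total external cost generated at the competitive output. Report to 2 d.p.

£1263.59

Market equilibrium (private): 41.00 + 0.61q = 227.11 - 3.61q → q_m = 44.1019.
Total external cost = ∫₀^{q_m} (1.97 + 1.21q) dq = 1.97×44.1019 + ½×1.21×44.1019² = 1263.5922.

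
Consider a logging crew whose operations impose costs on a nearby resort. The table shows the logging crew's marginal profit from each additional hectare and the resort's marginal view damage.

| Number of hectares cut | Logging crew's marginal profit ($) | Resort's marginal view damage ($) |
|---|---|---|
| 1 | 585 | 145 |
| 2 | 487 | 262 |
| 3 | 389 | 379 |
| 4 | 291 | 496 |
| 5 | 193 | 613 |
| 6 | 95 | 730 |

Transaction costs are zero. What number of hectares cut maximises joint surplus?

Bargaining reaches the level where marginal profit last exceeds marginal view damage.
That holds through level 3 (389 ≥ 379) but not at 4 (291 < 496).

3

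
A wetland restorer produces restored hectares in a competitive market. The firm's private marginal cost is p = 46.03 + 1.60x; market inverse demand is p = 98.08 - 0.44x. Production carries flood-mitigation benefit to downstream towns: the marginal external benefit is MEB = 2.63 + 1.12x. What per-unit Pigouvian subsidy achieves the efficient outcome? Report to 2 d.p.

subsidy = 69.20 per unit

Social marginal cost = private MC − MEB = 43.40 + 0.48x.
Set SMC = demand: 43.40 + 0.48x = 98.08 - 0.44x → x* = 59.4348.
The Pigouvian subsidy equals MEB at x*: 2.63 + 1.12×59.4348 = 69.1970.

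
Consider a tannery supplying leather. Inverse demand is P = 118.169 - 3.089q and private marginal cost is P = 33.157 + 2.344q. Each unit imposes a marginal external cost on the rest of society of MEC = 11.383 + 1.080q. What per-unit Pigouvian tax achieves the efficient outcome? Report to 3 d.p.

tax = 23.592 per unit

Social marginal cost = private MC + MEC = 44.540 + 3.424q.
Set SMC = demand: 44.540 + 3.424q = 118.169 - 3.089q → q* = 11.3049.
The Pigouvian tax equals MEC at q*: 11.383 + 1.080×11.3049 = 23.5923.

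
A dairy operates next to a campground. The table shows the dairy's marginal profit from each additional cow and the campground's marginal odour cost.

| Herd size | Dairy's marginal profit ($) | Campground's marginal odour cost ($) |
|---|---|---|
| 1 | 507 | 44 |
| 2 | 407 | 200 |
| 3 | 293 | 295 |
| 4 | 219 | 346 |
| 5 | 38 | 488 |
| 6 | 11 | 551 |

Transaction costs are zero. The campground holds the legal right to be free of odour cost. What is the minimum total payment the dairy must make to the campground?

Efficient level: marginal profit ≥ marginal odour cost through level 2, so k* = 2.
With the campground holding the right, the dairy must at least compensate total damage at k*: 44 + 200 = 244.

$244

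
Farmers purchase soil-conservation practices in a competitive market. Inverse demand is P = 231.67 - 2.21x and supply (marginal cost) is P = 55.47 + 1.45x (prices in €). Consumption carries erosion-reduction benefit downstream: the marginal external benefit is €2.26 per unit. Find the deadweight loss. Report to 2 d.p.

DWL = €0.70

Market equilibrium (private): 55.47 + 1.45x = 231.67 - 2.21x → x_m = 48.1421.
Social marginal benefit = demand + MEB = 233.93 - 2.21x.
Set SMB = MC: 233.93 - 2.21x = 55.47 + 1.45x → x* = 48.7596.
The loss is the area between SMB and MC from x* to x_m; with linear curves that's a triangle of height MEB(x_m).
DWL = ½ × 0.6175 × 2.2600 = 0.6978.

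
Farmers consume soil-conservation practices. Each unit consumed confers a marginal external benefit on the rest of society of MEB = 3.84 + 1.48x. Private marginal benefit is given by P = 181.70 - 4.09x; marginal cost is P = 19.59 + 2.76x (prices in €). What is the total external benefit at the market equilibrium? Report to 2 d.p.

€505.32

Market equilibrium (private): 19.59 + 2.76x = 181.70 - 4.09x → x_m = 23.6657.
Total external benefit = ∫₀^{x_m} (3.84 + 1.48x) dx = 3.84×23.6657 + ½×1.48×23.6657² = 505.3247.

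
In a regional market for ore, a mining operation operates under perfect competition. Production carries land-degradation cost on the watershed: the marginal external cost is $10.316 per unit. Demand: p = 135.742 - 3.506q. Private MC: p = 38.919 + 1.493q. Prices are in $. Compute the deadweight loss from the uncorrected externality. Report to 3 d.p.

DWL = $10.644

Market equilibrium (private): 38.919 + 1.493q = 135.742 - 3.506q → q_m = 19.3685.
Social marginal cost = private MC + MEC = 49.235 + 1.493q.
Set SMC = demand: 49.235 + 1.493q = 135.742 - 3.506q → q* = 17.3049.
The welfare-loss triangle has base |q_m − q*| and height MEC(q_m) (the vertical gap between SMC and demand is zero at q* and MEC at q_m).
DWL = ½ × 2.0636 × 10.3160 = 10.6440.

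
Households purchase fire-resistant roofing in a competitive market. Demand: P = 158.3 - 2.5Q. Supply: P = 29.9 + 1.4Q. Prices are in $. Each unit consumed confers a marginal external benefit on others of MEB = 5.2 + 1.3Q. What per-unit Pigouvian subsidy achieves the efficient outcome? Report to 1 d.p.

Social marginal benefit = demand + MEB = 163.5 - 1.2Q.
Set SMB = MC: 163.5 - 1.2Q = 29.9 + 1.4Q → Q* = 51.3846.
The Pigouvian subsidy equals MEB at Q*: 5.2 + 1.3×51.3846 = 72.0000.

subsidy = $72.0 per unit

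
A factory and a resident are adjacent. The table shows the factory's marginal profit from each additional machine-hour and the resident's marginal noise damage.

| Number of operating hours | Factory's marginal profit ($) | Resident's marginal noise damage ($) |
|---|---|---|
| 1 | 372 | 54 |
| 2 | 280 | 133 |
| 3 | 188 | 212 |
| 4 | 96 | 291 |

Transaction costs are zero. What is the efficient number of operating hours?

2

Bargaining reaches the level where marginal profit last exceeds marginal noise damage.
That holds through level 2 (280 ≥ 133) but not at 3 (188 < 212).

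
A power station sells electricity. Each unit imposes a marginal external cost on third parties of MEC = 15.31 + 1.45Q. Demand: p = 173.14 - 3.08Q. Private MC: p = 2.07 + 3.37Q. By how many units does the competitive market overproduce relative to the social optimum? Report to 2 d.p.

6.81 units

Market equilibrium (private): 2.07 + 3.37Q = 173.14 - 3.08Q → Q_m = 26.5225.
Social marginal cost = private MC + MEC = 17.38 + 4.82Q.
Set SMC = demand: 17.38 + 4.82Q = 173.14 - 3.08Q → Q* = 19.7165.
Gap = |26.5225 − 19.7165| = 6.8060.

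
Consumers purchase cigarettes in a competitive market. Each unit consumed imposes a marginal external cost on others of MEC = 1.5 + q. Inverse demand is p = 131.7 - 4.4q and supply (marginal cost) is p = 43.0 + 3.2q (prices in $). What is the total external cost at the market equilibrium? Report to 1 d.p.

Market equilibrium (private): 43.0 + 3.2q = 131.7 - 4.4q → q_m = 11.6711.
Total external cost = ∫₀^{q_m} (1.5 + 1.0q) dq = 1.5×11.6711 + ½×1.0×11.6711² = 85.6139.

$85.6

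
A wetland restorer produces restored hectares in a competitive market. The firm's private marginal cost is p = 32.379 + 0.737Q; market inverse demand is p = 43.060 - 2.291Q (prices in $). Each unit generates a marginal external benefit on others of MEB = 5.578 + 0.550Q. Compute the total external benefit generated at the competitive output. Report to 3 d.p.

Market equilibrium (private): 32.379 + 0.737Q = 43.060 - 2.291Q → Q_m = 3.5274.
Total external benefit = ∫₀^{Q_m} (5.578 + 0.550Q) dQ = 5.578×3.5274 + ½×0.550×3.5274² = 23.0975.

$23.098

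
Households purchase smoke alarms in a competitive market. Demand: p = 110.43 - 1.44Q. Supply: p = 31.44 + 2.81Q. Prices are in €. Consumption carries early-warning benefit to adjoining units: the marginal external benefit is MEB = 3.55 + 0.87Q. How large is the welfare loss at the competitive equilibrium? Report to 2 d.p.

Market equilibrium (private): 31.44 + 2.81Q = 110.43 - 1.44Q → Q_m = 18.5859.
Social marginal benefit = demand + MEB = 113.98 - 0.57Q.
Set SMB = MC: 113.98 - 0.57Q = 31.44 + 2.81Q → Q* = 24.4201.
Between Q* and Q_m the wedge SMB − MC runs linearly from 0 to MEB(Q_m), so the loss is a triangle.
DWL = ½ × 5.8342 × 19.7197 = 57.5243.

DWL = €57.52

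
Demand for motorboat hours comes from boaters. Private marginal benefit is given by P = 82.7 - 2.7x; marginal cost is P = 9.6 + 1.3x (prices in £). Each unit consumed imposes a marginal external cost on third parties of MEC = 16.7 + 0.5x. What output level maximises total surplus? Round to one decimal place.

x* = 12.5

Social marginal benefit = demand − MEC = 66.0 - 3.2x.
Set SMB = MC: 66.0 - 3.2x = 9.6 + 1.3x → x* = 12.5333.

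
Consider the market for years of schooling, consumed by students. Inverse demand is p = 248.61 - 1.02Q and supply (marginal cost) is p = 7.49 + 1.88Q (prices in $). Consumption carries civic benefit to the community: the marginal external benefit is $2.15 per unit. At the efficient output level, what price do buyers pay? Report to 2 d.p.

Social marginal benefit = demand + MEB = 250.76 - 1.02Q.
Set SMB = MC: 250.76 - 1.02Q = 7.49 + 1.88Q → Q* = 83.8862.
Consumer price on the demand curve at Q*: 248.61 − 1.02×83.8862 = 163.0461.

P = $163.05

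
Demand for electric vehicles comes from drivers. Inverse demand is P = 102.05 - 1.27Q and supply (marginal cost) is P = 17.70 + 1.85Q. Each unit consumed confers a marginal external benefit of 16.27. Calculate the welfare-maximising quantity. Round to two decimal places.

Q* = 32.25

Social marginal benefit = demand + MEB = 118.32 - 1.27Q.
Set SMB = MC: 118.32 - 1.27Q = 17.70 + 1.85Q → Q* = 32.2500.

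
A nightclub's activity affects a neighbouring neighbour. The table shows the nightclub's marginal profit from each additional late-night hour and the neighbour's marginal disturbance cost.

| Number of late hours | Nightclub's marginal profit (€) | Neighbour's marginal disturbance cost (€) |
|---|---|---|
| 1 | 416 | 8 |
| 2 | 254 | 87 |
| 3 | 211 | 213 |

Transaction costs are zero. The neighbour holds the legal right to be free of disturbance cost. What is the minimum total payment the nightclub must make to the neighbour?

Efficient level: marginal profit ≥ marginal disturbance cost through level 2, so k* = 2.
With the neighbour holding the right, the nightclub must at least compensate total damage at k*: 8 + 87 = 95.

€95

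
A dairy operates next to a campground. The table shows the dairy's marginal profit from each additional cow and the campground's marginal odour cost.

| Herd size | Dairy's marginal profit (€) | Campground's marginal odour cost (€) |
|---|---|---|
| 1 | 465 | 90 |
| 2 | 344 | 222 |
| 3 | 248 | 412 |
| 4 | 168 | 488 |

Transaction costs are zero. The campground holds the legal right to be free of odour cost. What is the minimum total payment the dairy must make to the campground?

€312

Efficient level: marginal profit ≥ marginal odour cost through level 2, so k* = 2.
With the campground holding the right, the dairy must at least compensate total damage at k*: 90 + 222 = 312.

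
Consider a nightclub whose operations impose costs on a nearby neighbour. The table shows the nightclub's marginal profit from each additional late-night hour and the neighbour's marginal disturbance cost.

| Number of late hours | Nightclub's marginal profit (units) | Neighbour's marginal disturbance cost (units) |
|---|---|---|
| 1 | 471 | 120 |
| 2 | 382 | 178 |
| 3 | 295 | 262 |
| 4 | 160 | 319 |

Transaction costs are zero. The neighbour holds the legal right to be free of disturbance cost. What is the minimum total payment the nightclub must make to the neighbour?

Efficient level: marginal profit ≥ marginal disturbance cost through level 3, so k* = 3.
With the neighbour holding the right, the nightclub must at least compensate total damage at k*: 120 + 178 + 262 = 560.

560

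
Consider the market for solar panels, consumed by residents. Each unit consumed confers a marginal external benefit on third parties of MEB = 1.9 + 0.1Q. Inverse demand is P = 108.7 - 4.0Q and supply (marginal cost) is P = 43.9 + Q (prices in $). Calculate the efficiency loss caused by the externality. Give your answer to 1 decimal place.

Market equilibrium (private): 43.9 + Q = 108.7 - 4.0Q → Q_m = 12.9600.
Social marginal benefit = demand + MEB = 110.6 - 3.9Q.
Set SMB = MC: 110.6 - 3.9Q = 43.9 + Q → Q* = 13.6122.
The welfare-loss triangle has base |Q_m − Q*| and height MEB(Q_m) (the vertical gap between SMB and MC is zero at Q* and MEB at Q_m).
DWL = ½ × 0.6522 × 3.1960 = 1.0422.

DWL = $1.0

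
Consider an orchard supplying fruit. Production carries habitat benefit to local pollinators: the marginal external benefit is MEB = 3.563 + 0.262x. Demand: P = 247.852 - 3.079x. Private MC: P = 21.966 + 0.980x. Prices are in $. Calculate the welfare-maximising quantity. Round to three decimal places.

x* = 60.429

Social marginal cost = private MC − MEB = 18.403 + 0.718x.
Set SMC = demand: 18.403 + 0.718x = 247.852 - 3.079x → x* = 60.4290.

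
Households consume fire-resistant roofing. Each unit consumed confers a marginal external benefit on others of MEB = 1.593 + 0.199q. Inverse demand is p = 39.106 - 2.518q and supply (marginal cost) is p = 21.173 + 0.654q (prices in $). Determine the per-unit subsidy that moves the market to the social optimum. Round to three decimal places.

Social marginal benefit = demand + MEB = 40.699 - 2.319q.
Set SMB = MC: 40.699 - 2.319q = 21.173 + 0.654q → q* = 6.5678.
The Pigouvian subsidy equals MEB at q*: 1.593 + 0.199×6.5678 = 2.9000.

subsidy = $2.900 per unit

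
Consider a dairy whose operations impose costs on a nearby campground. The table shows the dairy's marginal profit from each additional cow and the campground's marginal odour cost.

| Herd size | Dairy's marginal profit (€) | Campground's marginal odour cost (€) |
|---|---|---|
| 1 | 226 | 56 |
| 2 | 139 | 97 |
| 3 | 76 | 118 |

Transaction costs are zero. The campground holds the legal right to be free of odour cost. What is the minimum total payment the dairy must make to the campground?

Efficient level: marginal profit ≥ marginal odour cost through level 2, so k* = 2.
With the campground holding the right, the dairy must at least compensate total damage at k*: 56 + 97 = 153.

€153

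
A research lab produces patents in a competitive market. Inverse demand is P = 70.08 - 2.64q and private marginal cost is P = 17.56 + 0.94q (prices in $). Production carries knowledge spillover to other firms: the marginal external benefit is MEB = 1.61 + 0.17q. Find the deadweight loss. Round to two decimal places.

DWL = $2.47

Market equilibrium (private): 17.56 + 0.94q = 70.08 - 2.64q → q_m = 14.6704.
Social marginal cost = private MC − MEB = 15.95 + 0.77q.
Set SMC = demand: 15.95 + 0.77q = 70.08 - 2.64q → q* = 15.8739.
The welfare-loss triangle has base |q_m − q*| and height MEB(q_m) (the vertical gap between SMC and demand is zero at q* and MEB at q_m).
DWL = ½ × 1.2035 × 4.1040 = 2.4696.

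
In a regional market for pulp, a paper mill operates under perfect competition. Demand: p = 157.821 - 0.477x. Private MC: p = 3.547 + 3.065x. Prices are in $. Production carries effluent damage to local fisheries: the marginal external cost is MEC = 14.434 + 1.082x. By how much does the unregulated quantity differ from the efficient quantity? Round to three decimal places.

Market equilibrium (private): 3.547 + 3.065x = 157.821 - 0.477x → x_m = 43.5556.
Social marginal cost = private MC + MEC = 17.981 + 4.147x.
Set SMC = demand: 17.981 + 4.147x = 157.821 - 0.477x → x* = 30.2422.
Gap = |43.5556 − 30.2422| = 13.3134.

13.313 units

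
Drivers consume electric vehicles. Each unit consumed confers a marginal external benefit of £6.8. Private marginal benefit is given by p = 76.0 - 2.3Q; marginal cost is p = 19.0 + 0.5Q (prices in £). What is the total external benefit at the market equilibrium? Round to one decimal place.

Market equilibrium (private): 19.0 + 0.5Q = 76.0 - 2.3Q → Q_m = 20.3571.
Total external benefit = MEB × Q_m = 6.8 × 20.3571 = 138.4283.

£138.4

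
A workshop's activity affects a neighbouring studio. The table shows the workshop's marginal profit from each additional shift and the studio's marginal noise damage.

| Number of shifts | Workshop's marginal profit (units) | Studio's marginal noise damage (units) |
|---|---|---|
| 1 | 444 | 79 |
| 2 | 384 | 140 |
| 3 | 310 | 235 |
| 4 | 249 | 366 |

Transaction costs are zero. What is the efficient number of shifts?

Bargaining reaches the level where marginal profit last exceeds marginal noise damage.
That holds through level 3 (310 ≥ 235) but not at 4 (249 < 366).

3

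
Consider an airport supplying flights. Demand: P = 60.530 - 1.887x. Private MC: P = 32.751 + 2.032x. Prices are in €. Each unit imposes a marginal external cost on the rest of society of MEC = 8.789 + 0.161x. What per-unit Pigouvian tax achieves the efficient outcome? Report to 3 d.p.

tax = €9.538 per unit

Social marginal cost = private MC + MEC = 41.540 + 2.193x.
Set SMC = demand: 41.540 + 2.193x = 60.530 - 1.887x → x* = 4.6544.
The Pigouvian tax equals MEC at x*: 8.789 + 0.161×4.6544 = 9.5384.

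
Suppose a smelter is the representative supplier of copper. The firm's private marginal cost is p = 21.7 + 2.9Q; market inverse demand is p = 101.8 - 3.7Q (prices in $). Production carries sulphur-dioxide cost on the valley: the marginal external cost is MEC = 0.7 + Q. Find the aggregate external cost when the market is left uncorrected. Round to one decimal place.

$82.1

Market equilibrium (private): 21.7 + 2.9Q = 101.8 - 3.7Q → Q_m = 12.1364.
Total external cost = ∫₀^{Q_m} (0.7 + 1.0Q) dQ = 0.7×12.1364 + ½×1.0×12.1364² = 82.1416.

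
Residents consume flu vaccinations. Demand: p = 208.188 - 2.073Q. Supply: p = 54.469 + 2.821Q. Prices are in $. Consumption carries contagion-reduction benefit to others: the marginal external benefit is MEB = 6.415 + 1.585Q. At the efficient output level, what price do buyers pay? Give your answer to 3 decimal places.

P = $107.868

Social marginal benefit = demand + MEB = 214.603 - 0.488Q.
Set SMB = MC: 214.603 - 0.488Q = 54.469 + 2.821Q → Q* = 48.3935.
Consumer price on the demand curve at Q*: 208.188 − 2.073×48.3935 = 107.8683.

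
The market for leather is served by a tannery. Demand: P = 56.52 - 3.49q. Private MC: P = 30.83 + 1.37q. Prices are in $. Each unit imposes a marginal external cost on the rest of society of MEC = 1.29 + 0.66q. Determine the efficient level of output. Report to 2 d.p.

q* = 4.42

Social marginal cost = private MC + MEC = 32.12 + 2.03q.
Set SMC = demand: 32.12 + 2.03q = 56.52 - 3.49q → q* = 4.4203.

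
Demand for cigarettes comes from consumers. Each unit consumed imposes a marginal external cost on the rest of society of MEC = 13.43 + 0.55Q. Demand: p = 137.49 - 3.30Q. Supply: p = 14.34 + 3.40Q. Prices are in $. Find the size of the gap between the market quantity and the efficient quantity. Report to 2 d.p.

Market equilibrium (private): 14.34 + 3.40Q = 137.49 - 3.30Q → Q_m = 18.3806.
Social marginal benefit = demand − MEC = 124.06 - 3.85Q.
Set SMB = MC: 124.06 - 3.85Q = 14.34 + 3.40Q → Q* = 15.1338.
Gap = |18.3806 − 15.1338| = 3.2468.

3.25 units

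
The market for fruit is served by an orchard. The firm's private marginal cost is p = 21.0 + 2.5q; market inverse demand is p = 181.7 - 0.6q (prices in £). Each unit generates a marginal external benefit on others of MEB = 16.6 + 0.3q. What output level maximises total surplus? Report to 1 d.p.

q* = 63.3

Social marginal cost = private MC − MEB = 4.4 + 2.2q.
Set SMC = demand: 4.4 + 2.2q = 181.7 - 0.6q → q* = 63.3214.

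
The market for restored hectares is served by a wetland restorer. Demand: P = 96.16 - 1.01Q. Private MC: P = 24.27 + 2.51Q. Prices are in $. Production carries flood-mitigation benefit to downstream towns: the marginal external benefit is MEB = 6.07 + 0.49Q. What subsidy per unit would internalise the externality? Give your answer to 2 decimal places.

Social marginal cost = private MC − MEB = 18.20 + 2.02Q.
Set SMC = demand: 18.20 + 2.02Q = 96.16 - 1.01Q → Q* = 25.7294.
The Pigouvian subsidy equals MEB at Q*: 6.07 + 0.49×25.7294 = 18.6774.

subsidy = $18.68 per unit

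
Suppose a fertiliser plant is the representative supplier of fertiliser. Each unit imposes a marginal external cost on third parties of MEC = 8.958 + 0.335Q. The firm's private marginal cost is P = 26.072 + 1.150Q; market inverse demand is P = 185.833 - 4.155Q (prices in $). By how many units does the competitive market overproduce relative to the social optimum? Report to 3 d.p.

Market equilibrium (private): 26.072 + 1.150Q = 185.833 - 4.155Q → Q_m = 30.1152.
Social marginal cost = private MC + MEC = 35.030 + 1.485Q.
Set SMC = demand: 35.030 + 1.485Q = 185.833 - 4.155Q → Q* = 26.7381.
Gap = |30.1152 − 26.7381| = 3.3771.

3.377 units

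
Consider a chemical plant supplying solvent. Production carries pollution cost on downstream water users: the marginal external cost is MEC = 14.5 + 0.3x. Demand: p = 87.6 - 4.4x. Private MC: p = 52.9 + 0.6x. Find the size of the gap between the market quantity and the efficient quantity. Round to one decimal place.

3.1 units

Market equilibrium (private): 52.9 + 0.6x = 87.6 - 4.4x → x_m = 6.9400.
Social marginal cost = private MC + MEC = 67.4 + 0.9x.
Set SMC = demand: 67.4 + 0.9x = 87.6 - 4.4x → x* = 3.8113.
Gap = |6.9400 − 3.8113| = 3.1287.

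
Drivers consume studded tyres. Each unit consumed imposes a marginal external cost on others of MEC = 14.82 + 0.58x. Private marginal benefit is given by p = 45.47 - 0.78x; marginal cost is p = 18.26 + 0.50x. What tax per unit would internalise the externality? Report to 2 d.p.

tax = 18.68 per unit

Social marginal benefit = demand − MEC = 30.65 - 1.36x.
Set SMB = MC: 30.65 - 1.36x = 18.26 + 0.50x → x* = 6.6613.
The Pigouvian tax equals MEC at x*: 14.82 + 0.58×6.6613 = 18.6836.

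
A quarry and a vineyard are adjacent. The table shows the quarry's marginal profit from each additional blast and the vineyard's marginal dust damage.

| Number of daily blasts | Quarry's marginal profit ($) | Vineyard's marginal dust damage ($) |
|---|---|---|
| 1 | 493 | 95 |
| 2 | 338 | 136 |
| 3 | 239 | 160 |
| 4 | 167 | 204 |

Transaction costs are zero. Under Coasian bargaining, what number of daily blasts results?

3

Bargaining reaches the level where marginal profit last exceeds marginal dust damage.
That holds through level 3 (239 ≥ 160) but not at 4 (167 < 204).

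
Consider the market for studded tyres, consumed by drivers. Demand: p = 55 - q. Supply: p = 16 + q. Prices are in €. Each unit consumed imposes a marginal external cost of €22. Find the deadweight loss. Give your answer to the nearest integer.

Market equilibrium (private): 16 + q = 55 - q → q_m = 19.5000.
Social marginal benefit = demand − MEC = 33 - q.
Set SMB = MC: 33 - q = 16 + q → q* = 8.5000.
Height of the DWL triangle at q_m is MC(q_m) − SMB(q_m) = MEC(q_m) = 22.0000.
DWL = ½ × 11.0000 × 22.0000 = 121.0000.

DWL = €121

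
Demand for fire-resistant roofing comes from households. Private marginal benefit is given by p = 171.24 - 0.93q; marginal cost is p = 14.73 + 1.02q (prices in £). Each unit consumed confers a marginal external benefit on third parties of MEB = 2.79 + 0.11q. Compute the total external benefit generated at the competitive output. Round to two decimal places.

Market equilibrium (private): 14.73 + 1.02q = 171.24 - 0.93q → q_m = 80.2615.
Total external benefit = ∫₀^{q_m} (2.79 + 0.11q) dq = 2.79×80.2615 + ½×0.11×80.2615² = 578.2345.

£578.23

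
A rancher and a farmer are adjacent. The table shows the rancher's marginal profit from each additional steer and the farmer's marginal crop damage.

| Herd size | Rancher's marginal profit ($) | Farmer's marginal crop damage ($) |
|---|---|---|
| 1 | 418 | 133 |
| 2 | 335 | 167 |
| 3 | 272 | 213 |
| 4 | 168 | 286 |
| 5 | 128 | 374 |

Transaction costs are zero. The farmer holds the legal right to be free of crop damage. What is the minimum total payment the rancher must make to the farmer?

$513

Efficient level: marginal profit ≥ marginal crop damage through level 3, so k* = 3.
With the farmer holding the right, the rancher must at least compensate total damage at k*: 133 + 167 + 213 = 513.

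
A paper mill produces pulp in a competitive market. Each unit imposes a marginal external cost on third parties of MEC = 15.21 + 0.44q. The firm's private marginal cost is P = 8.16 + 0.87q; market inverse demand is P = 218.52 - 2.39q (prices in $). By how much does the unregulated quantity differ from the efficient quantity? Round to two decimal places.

Market equilibrium (private): 8.16 + 0.87q = 218.52 - 2.39q → q_m = 64.5276.
Social marginal cost = private MC + MEC = 23.37 + 1.31q.
Set SMC = demand: 23.37 + 1.31q = 218.52 - 2.39q → q* = 52.7432.
Gap = |64.5276 − 52.7432| = 11.7844.

11.78 units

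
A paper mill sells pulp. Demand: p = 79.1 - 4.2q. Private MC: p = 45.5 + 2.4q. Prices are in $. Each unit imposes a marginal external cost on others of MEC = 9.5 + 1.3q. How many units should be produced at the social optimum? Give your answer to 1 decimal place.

Social marginal cost = private MC + MEC = 55.0 + 3.7q.
Set SMC = demand: 55.0 + 3.7q = 79.1 - 4.2q → q* = 3.0506.

q* = 3.1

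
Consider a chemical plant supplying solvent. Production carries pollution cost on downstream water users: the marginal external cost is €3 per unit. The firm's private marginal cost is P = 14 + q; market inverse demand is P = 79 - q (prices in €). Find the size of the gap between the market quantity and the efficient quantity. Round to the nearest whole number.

Market equilibrium (private): 14 + q = 79 - q → q_m = 32.5000.
Social marginal cost = private MC + MEC = 17 + q.
Set SMC = demand: 17 + q = 79 - q → q* = 31.0000.
Gap = |32.5000 − 31.0000| = 1.5000.

2 units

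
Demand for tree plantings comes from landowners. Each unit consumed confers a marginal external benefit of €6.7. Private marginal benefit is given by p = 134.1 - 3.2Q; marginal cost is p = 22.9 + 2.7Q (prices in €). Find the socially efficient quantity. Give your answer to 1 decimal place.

Q* = 20.0

Social marginal benefit = demand + MEB = 140.8 - 3.2Q.
Set SMB = MC: 140.8 - 3.2Q = 22.9 + 2.7Q → Q* = 19.9831.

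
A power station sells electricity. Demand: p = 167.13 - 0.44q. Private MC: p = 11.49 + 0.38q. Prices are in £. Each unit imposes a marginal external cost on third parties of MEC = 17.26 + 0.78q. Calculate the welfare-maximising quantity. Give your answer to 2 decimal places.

q* = 86.49

Social marginal cost = private MC + MEC = 28.75 + 1.16q.
Set SMC = demand: 28.75 + 1.16q = 167.13 - 0.44q → q* = 86.4875.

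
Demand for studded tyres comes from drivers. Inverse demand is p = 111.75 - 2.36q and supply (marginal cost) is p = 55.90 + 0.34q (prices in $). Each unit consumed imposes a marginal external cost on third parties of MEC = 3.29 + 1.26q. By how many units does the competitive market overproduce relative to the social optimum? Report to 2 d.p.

7.41 units

Market equilibrium (private): 55.90 + 0.34q = 111.75 - 2.36q → q_m = 20.6852.
Social marginal benefit = demand − MEC = 108.46 - 3.62q.
Set SMB = MC: 108.46 - 3.62q = 55.90 + 0.34q → q* = 13.2727.
Gap = |20.6852 − 13.2727| = 7.4125.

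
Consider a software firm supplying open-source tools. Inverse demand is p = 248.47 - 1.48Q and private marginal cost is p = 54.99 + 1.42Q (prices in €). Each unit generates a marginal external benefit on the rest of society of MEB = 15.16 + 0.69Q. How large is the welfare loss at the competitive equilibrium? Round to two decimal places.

Market equilibrium (private): 54.99 + 1.42Q = 248.47 - 1.48Q → Q_m = 66.7172.
Social marginal cost = private MC − MEB = 39.83 + 0.73Q.
Set SMC = demand: 39.83 + 0.73Q = 248.47 - 1.48Q → Q* = 94.4072.
The loss is the area between SMC and demand from Q* to Q_m; with linear curves that's a triangle of height MEB(Q_m).
DWL = ½ × 27.6900 × 61.1949 = 847.2434.

DWL = €847.24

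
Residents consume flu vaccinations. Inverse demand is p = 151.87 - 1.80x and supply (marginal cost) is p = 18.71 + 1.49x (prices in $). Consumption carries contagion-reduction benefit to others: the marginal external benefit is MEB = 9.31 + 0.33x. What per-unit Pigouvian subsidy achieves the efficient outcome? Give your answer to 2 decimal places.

subsidy = $25.19 per unit

Social marginal benefit = demand + MEB = 161.18 - 1.47x.
Set SMB = MC: 161.18 - 1.47x = 18.71 + 1.49x → x* = 48.1318.
The Pigouvian subsidy equals MEB at x*: 9.31 + 0.33×48.1318 = 25.1935.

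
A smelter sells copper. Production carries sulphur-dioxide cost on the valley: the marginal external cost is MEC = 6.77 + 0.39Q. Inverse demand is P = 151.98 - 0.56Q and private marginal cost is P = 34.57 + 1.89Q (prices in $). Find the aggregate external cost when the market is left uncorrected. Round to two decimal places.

Market equilibrium (private): 34.57 + 1.89Q = 151.98 - 0.56Q → Q_m = 47.9224.
Total external cost = ∫₀^{Q_m} (6.77 + 0.39Q) dQ = 6.77×47.9224 + ½×0.39×47.9224² = 772.2632.

$772.26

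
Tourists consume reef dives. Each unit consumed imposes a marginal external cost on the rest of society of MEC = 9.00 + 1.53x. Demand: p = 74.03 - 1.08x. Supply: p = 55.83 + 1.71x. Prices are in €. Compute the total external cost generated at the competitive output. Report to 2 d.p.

Market equilibrium (private): 55.83 + 1.71x = 74.03 - 1.08x → x_m = 6.5233.
Total external cost = ∫₀^{x_m} (9.00 + 1.53x) dx = 9.00×6.5233 + ½×1.53×6.5233² = 91.2631.

€91.26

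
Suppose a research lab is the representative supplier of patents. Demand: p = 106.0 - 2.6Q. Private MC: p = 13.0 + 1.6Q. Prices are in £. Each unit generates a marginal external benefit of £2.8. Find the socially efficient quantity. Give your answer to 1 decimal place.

Q* = 22.8

Social marginal cost = private MC − MEB = 10.2 + 1.6Q.
Set SMC = demand: 10.2 + 1.6Q = 106.0 - 2.6Q → Q* = 22.8095.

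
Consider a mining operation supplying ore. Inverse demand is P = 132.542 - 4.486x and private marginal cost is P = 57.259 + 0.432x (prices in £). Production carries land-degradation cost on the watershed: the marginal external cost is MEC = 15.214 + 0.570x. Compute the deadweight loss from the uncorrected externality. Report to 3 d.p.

Market equilibrium (private): 57.259 + 0.432x = 132.542 - 4.486x → x_m = 15.3076.
Social marginal cost = private MC + MEC = 72.473 + 1.002x.
Set SMC = demand: 72.473 + 1.002x = 132.542 - 4.486x → x* = 10.9455.
Between x* and x_m the wedge SMC − demand runs linearly from 0 to MEC(x_m), so the loss is a triangle.
DWL = ½ × 4.3621 × 23.9394 = 52.2130.

DWL = £52.213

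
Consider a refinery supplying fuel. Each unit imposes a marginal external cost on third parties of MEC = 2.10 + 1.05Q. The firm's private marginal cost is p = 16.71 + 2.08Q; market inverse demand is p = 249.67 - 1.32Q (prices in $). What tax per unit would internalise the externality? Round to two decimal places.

tax = $56.57 per unit

Social marginal cost = private MC + MEC = 18.81 + 3.13Q.
Set SMC = demand: 18.81 + 3.13Q = 249.67 - 1.32Q → Q* = 51.8787.
The Pigouvian tax equals MEC at Q*: 2.10 + 1.05×51.8787 = 56.5726.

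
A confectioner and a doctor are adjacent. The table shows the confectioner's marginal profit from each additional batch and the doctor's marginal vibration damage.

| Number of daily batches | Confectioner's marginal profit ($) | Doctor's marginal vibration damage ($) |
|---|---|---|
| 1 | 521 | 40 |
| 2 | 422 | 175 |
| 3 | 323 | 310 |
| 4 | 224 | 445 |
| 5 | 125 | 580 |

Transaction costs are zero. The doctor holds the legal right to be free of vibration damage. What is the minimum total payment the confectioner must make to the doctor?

Efficient level: marginal profit ≥ marginal vibration damage through level 3, so k* = 3.
With the doctor holding the right, the confectioner must at least compensate total damage at k*: 40 + 175 + 310 = 525.

$525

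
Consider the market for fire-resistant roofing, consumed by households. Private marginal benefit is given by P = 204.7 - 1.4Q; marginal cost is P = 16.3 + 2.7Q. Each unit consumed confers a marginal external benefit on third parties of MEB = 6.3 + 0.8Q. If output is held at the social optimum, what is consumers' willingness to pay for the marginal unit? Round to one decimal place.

Social marginal benefit = demand + MEB = 211.0 - 0.6Q.
Set SMB = MC: 211.0 - 0.6Q = 16.3 + 2.7Q → Q* = 59.0000.
Consumer price on the demand curve at Q*: 204.7 − 1.4×59.0000 = 122.1000.

P = 122.1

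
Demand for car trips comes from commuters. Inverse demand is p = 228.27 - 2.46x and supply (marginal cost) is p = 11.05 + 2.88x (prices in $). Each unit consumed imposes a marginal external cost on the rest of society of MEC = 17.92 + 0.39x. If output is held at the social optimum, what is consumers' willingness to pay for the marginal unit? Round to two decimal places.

Social marginal benefit = demand − MEC = 210.35 - 2.85x.
Set SMB = MC: 210.35 - 2.85x = 11.05 + 2.88x → x* = 34.7818.
Consumer price on the demand curve at x*: 228.27 − 2.46×34.7818 = 142.7068.

P = $142.71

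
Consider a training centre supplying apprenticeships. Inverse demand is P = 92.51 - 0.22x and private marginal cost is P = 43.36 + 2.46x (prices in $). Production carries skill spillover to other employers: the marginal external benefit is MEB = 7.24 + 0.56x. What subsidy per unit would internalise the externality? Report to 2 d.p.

subsidy = $22.14 per unit

Social marginal cost = private MC − MEB = 36.12 + 1.90x.
Set SMC = demand: 36.12 + 1.90x = 92.51 - 0.22x → x* = 26.5991.
The Pigouvian subsidy equals MEB at x*: 7.24 + 0.56×26.5991 = 22.1355.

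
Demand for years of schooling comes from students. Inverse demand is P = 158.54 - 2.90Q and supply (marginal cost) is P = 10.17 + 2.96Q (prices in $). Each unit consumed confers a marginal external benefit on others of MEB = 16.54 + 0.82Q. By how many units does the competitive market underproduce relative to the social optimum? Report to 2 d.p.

Market equilibrium (private): 10.17 + 2.96Q = 158.54 - 2.90Q → Q_m = 25.3191.
Social marginal benefit = demand + MEB = 175.08 - 2.08Q.
Set SMB = MC: 175.08 - 2.08Q = 10.17 + 2.96Q → Q* = 32.7202.
Gap = |25.3191 − 32.7202| = 7.4011.

7.40 units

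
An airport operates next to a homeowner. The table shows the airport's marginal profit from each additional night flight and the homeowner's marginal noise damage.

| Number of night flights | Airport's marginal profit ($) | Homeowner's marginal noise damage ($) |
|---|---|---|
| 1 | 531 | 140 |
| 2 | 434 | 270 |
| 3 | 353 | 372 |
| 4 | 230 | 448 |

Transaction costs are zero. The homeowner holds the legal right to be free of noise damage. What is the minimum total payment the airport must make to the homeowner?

Efficient level: marginal profit ≥ marginal noise damage through level 2, so k* = 2.
With the homeowner holding the right, the airport must at least compensate total damage at k*: 140 + 270 = 410.

$410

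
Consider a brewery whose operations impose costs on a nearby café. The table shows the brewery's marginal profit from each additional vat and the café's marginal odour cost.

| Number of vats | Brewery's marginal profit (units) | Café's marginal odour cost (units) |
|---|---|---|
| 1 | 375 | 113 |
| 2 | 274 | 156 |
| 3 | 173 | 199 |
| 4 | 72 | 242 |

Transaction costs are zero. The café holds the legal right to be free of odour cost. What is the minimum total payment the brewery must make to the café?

Efficient level: marginal profit ≥ marginal odour cost through level 2, so k* = 2.
With the café holding the right, the brewery must at least compensate total damage at k*: 113 + 156 = 269.

269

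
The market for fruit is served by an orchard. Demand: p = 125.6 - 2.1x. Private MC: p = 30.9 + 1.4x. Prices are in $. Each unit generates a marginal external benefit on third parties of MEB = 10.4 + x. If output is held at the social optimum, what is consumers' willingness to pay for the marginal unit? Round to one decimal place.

P = $37.3

Social marginal cost = private MC − MEB = 20.5 + 0.4x.
Set SMC = demand: 20.5 + 0.4x = 125.6 - 2.1x → x* = 42.0400.
Consumer price on the demand curve at x*: 125.6 − 2.1×42.0400 = 37.3160.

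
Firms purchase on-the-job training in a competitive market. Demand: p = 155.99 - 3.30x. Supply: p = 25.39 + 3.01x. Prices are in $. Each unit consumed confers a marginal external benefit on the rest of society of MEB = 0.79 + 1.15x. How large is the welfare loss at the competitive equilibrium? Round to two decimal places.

DWL = $58.60

Market equilibrium (private): 25.39 + 3.01x = 155.99 - 3.30x → x_m = 20.6973.
Social marginal benefit = demand + MEB = 156.78 - 2.15x.
Set SMB = MC: 156.78 - 2.15x = 25.39 + 3.01x → x* = 25.4632.
Height of the DWL triangle at x_m is SMB(x_m) − MC(x_m) = MEB(x_m) = 24.5919.
DWL = ½ × 4.7659 × 24.5919 = 58.6013.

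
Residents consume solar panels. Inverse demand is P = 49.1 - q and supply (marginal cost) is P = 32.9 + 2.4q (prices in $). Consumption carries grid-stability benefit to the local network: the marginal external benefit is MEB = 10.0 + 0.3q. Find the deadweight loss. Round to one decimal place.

Market equilibrium (private): 32.9 + 2.4q = 49.1 - q → q_m = 4.7647.
Social marginal benefit = demand + MEB = 59.1 - 0.7q.
Set SMB = MC: 59.1 - 0.7q = 32.9 + 2.4q → q* = 8.4516.
The welfare-loss triangle has base |q_m − q*| and height MEB(q_m) (the vertical gap between SMB and MC is zero at q* and MEB at q_m).
DWL = ½ × 3.6869 × 11.4294 = 21.0695.

DWL = $21.1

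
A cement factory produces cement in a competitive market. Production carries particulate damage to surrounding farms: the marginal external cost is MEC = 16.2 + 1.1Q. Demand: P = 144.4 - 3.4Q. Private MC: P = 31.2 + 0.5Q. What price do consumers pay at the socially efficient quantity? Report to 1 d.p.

P = 78.4

Social marginal cost = private MC + MEC = 47.4 + 1.6Q.
Set SMC = demand: 47.4 + 1.6Q = 144.4 - 3.4Q → Q* = 19.4000.
Consumer price on the demand curve at Q*: 144.4 − 3.4×19.4000 = 78.4400.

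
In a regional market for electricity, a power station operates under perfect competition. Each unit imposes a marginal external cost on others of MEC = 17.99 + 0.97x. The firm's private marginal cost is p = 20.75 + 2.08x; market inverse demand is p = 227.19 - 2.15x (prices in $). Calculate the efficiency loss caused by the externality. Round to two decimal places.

DWL = $410.38

Market equilibrium (private): 20.75 + 2.08x = 227.19 - 2.15x → x_m = 48.8038.
Social marginal cost = private MC + MEC = 38.74 + 3.05x.
Set SMC = demand: 38.74 + 3.05x = 227.19 - 2.15x → x* = 36.2404.
Height of the DWL triangle at x_m is SMC(x_m) − demand(x_m) = MEC(x_m) = 65.3297.
DWL = ½ × 12.5634 × 65.3297 = 410.3816.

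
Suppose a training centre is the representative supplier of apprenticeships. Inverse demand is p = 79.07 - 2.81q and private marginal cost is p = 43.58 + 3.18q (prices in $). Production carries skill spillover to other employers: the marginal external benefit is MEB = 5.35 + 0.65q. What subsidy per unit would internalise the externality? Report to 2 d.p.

subsidy = $10.32 per unit

Social marginal cost = private MC − MEB = 38.23 + 2.53q.
Set SMC = demand: 38.23 + 2.53q = 79.07 - 2.81q → q* = 7.6479.
The Pigouvian subsidy equals MEB at q*: 5.35 + 0.65×7.6479 = 10.3211.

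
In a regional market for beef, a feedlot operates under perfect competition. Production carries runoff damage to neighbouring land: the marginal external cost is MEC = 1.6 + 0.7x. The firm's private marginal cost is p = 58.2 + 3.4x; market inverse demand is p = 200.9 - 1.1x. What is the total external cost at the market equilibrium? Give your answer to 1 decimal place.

Market equilibrium (private): 58.2 + 3.4x = 200.9 - 1.1x → x_m = 31.7111.
Total external cost = ∫₀^{x_m} (1.6 + 0.7x) dx = 1.6×31.7111 + ½×0.7×31.7111² = 402.6956.

402.7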